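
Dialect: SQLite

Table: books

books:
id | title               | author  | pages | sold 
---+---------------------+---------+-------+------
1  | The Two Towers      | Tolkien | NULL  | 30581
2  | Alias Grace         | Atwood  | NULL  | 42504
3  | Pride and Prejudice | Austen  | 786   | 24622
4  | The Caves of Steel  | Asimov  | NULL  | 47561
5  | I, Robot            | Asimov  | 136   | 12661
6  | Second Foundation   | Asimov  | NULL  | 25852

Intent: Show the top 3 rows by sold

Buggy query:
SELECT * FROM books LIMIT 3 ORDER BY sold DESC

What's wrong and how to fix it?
Bug: LIMIT must come after ORDER BY

Fix: Swap the clauses: ORDER BY first, then LIMIT

Corrected query:
SELECT * FROM books ORDER BY sold DESC LIMIT 3

Result:
id | title              | author  | pages | sold 
---+--------------------+---------+-------+------
4  | The Caves of Steel | Asimov  | NULL  | 47561
2  | Alias Grace        | Atwood  | NULL  | 42504
1  | The Two Towers     | Tolkien | NULL  | 30581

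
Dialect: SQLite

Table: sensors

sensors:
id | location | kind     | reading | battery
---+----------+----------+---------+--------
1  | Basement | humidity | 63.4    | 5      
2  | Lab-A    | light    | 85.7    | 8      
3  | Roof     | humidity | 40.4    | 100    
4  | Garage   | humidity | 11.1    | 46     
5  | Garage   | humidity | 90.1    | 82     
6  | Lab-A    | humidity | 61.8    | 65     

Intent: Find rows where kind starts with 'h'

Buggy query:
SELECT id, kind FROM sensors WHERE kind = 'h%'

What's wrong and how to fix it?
Bug: Wildcards only work with LIKE; '=' treats '%' as a literal character

Fix: Replace '=' with LIKE so 'h%' is treated as a pattern

Corrected query:
SELECT id, kind FROM sensors WHERE kind LIKE 'h%'

Result:
id | kind    
---+---------
1  | humidity
3  | humidity
4  | humidity
5  | humidity
6  | humidity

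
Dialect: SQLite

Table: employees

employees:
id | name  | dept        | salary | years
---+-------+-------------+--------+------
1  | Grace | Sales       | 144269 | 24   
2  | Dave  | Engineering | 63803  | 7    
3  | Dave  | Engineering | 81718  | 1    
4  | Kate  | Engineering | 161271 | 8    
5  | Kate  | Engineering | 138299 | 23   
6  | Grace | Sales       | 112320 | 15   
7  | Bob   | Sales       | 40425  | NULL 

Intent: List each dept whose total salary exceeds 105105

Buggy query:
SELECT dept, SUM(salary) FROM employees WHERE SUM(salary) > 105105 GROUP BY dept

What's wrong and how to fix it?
Bug: Aggregate functions cannot appear in a WHERE clause

Fix: Use HAVING (which filters groups after aggregation) instead of WHERE

Corrected query:
SELECT dept, SUM(salary) FROM employees GROUP BY dept HAVING SUM(salary) > 105105

Result:
dept        | SUM(salary)
------------+------------
Engineering | 445091     
Sales       | 297014     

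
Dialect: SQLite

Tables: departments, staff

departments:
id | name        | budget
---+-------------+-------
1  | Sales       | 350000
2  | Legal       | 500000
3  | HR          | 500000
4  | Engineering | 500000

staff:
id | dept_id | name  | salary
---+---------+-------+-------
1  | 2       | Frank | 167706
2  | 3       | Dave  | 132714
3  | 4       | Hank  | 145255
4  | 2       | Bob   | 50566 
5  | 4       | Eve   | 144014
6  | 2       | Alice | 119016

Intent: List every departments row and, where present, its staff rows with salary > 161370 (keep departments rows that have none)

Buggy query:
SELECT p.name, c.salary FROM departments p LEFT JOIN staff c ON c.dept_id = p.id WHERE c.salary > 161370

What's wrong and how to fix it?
Bug: Filtering c.salary in WHERE discards the NULL rows produced by LEFT JOIN, turning it into an inner join

Fix: Move the right-table condition into the ON clause so unmatched parents are kept

Corrected query:
SELECT p.name, c.salary FROM departments p LEFT JOIN staff c ON c.dept_id = p.id AND c.salary > 161370

Result:
name        | salary
------------+-------
Sales       | NULL  
Legal       | 167706
HR          | NULL  
Engineering | NULL  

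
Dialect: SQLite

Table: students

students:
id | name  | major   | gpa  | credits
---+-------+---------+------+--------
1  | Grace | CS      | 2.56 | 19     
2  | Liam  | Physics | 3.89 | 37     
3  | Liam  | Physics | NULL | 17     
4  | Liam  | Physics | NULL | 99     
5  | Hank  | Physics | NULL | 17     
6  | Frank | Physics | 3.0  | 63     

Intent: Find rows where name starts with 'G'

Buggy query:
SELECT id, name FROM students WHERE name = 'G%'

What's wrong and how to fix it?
Bug: Wildcards only work with LIKE; '=' treats '%' as a literal character

Fix: Use LIKE for wildcard pattern matching

Corrected query:
SELECT id, name FROM students WHERE name LIKE 'G%'

Result:
id | name 
---+------
1  | Grace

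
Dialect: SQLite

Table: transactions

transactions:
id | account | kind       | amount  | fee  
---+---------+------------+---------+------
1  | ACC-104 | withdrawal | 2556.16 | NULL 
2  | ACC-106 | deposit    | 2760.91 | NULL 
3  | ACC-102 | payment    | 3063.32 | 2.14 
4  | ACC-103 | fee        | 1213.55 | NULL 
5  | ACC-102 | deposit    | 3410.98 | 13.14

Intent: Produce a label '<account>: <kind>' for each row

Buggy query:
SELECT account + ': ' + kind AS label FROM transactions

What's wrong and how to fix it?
Bug: SQLite uses || for string concatenation; + coerces text to numbers (yielding 0)

Fix: Replace + with || to concatenate text

Corrected query:
SELECT account || ': ' || kind AS label FROM transactions

Result:
label              
-------------------
ACC-104: withdrawal
ACC-106: deposit   
ACC-102: payment   
ACC-103: fee       
ACC-102: deposit   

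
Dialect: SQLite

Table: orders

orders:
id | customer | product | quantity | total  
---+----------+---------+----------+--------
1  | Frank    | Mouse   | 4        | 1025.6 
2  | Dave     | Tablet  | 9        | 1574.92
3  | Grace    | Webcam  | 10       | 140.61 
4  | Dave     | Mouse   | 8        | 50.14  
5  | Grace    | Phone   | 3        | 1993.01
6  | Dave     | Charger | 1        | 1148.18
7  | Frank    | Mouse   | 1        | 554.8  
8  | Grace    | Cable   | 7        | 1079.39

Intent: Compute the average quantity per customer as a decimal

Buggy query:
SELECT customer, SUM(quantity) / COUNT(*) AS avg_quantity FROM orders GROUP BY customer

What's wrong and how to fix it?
Bug: SUM(quantity) and COUNT(*) are both integers; the division truncates the fractional part

Fix: Multiply by 1.0 (or CAST to REAL) to force floating-point division

Corrected query:
SELECT customer, SUM(quantity) * 1.0 / COUNT(*) AS avg_quantity FROM orders GROUP BY customer

Result:
customer | avg_quantity
---------+-------------
Dave     | 6           
Frank    | 2.5         
Grace    | 6.666667    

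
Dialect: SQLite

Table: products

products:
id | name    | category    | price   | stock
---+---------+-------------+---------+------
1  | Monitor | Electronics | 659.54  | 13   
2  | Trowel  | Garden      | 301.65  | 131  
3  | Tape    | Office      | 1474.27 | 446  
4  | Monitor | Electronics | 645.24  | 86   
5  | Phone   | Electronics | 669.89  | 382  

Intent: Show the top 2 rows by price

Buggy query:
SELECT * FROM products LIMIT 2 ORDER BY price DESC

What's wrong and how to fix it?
Bug: ORDER BY cannot follow LIMIT; LIMIT is the final clause

Fix: Swap the clauses: ORDER BY first, then LIMIT

Corrected query:
SELECT * FROM products ORDER BY price DESC LIMIT 2

Result:
id | name  | category    | price   | stock
---+-------+-------------+---------+------
3  | Tape  | Office      | 1474.27 | 446  
5  | Phone | Electronics | 669.89  | 382  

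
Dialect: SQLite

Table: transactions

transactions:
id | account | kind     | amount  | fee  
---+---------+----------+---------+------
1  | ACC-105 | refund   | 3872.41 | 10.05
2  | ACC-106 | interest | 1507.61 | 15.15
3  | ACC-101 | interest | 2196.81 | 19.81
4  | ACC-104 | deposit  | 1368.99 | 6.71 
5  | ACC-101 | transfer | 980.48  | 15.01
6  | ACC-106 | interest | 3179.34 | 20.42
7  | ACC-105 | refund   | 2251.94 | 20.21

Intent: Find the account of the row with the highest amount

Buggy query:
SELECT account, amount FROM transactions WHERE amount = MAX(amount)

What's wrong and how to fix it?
Bug: WHERE is evaluated per row; an aggregate over the whole table isn't defined there

Fix: Use a subquery: WHERE amount = (SELECT MAX(amount) FROM transactions)

Corrected query:
SELECT account, amount FROM transactions WHERE amount = (SELECT MAX(amount) FROM transactions)

Result:
account | amount 
--------+--------
ACC-105 | 3872.41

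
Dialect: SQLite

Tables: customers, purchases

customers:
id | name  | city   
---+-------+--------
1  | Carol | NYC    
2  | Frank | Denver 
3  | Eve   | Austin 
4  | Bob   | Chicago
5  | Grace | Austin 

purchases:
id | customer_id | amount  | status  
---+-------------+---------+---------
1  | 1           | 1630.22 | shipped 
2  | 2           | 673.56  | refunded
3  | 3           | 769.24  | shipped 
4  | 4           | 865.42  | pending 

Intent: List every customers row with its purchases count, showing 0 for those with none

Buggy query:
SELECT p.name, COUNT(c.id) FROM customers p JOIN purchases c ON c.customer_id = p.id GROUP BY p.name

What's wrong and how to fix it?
Bug: An inner join excludes parents with zero children

Fix: Switch to LEFT JOIN to retain unmatched parent rows

Corrected query:
SELECT p.name, COUNT(c.id) FROM customers p LEFT JOIN purchases c ON c.customer_id = p.id GROUP BY p.name

Result:
name  | COUNT(c.id)
------+------------
Bob   | 1          
Carol | 1          
Eve   | 1          
Frank | 1          
Grace | 0          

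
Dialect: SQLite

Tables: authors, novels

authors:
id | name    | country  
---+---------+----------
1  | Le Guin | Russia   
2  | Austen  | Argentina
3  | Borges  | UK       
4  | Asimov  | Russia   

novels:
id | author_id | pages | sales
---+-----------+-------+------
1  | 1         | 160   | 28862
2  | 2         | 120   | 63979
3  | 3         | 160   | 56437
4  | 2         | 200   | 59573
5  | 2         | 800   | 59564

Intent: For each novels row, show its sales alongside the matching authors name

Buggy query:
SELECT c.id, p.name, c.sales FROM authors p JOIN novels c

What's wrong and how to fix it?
Bug: JOIN with no ON clause produces a cartesian product; every novels row pairs with every authors row

Fix: Add ON c.author_id = p.id to the JOIN

Corrected query:
SELECT c.id, p.name, c.sales FROM authors p JOIN novels c ON c.author_id = p.id

Result:
id | name    | sales
---+---------+------
1  | Le Guin | 28862
2  | Austen  | 63979
3  | Borges  | 56437
4  | Austen  | 59573
5  | Austen  | 59564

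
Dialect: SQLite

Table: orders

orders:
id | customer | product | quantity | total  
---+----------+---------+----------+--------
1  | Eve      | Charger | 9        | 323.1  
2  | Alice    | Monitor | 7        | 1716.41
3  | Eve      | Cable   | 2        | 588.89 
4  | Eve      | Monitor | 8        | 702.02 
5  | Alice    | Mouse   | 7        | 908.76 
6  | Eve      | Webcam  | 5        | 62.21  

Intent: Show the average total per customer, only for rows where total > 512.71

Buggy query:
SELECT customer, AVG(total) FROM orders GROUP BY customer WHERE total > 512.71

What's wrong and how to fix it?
Bug: WHERE cannot follow GROUP BY

Fix: Move the WHERE clause before GROUP BY

Corrected query:
SELECT customer, AVG(total) FROM orders WHERE total > 512.71 GROUP BY customer

Result:
customer | AVG(total)
---------+-----------
Alice    | 1312.585  
Eve      | 645.455   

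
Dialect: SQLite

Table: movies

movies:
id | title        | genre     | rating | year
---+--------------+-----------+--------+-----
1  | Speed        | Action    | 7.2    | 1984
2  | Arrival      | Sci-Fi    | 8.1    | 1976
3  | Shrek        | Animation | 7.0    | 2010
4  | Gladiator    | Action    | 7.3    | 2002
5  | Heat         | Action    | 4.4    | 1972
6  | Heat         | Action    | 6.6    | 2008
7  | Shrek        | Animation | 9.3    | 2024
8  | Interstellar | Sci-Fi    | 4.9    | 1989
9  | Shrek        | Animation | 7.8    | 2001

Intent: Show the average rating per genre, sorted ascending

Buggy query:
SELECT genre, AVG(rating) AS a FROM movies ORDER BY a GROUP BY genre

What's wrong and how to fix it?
Bug: ORDER BY appears before GROUP BY; SQL clause order requires GROUP BY first

Fix: Reorder: SELECT … FROM … GROUP BY … ORDER BY …

Corrected query:
SELECT genre, AVG(rating) AS a FROM movies GROUP BY genre ORDER BY a

Result:
genre     | a       
----------+---------
Action    | 6.375   
Sci-Fi    | 6.5     
Animation | 8.033333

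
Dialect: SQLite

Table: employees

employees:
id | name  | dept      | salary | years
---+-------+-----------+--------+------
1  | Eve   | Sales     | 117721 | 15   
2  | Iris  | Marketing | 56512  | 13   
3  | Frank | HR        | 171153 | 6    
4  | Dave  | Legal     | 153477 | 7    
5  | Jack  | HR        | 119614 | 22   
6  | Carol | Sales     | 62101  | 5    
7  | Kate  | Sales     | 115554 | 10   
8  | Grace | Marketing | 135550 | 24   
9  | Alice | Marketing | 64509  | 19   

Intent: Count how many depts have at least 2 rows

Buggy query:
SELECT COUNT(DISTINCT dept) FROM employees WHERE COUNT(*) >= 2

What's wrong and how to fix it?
Bug: WHERE filters individual rows, not groups, so a group-level COUNT is invalid there

Fix: Use a subquery that GROUPs and filters with HAVING, then count its rows

Corrected query:
SELECT COUNT(*) FROM (SELECT dept FROM employees GROUP BY dept HAVING COUNT(*) >= 2)

Result:
COUNT(*)
--------
3       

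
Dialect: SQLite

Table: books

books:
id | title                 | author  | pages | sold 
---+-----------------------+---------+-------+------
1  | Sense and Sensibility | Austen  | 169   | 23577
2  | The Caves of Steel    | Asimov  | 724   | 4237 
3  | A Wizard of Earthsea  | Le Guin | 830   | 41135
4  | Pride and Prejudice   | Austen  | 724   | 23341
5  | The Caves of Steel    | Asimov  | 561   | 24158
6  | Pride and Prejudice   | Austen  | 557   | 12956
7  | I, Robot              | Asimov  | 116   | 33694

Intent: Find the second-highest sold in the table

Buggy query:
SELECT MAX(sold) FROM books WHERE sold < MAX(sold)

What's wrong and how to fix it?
Bug: The inner MAX is an aggregate inside WHERE, which is not allowed

Fix: Compute the overall MAX in a subquery, then take MAX of rows below it

Corrected query:
SELECT MAX(sold) FROM books WHERE sold < (SELECT MAX(sold) FROM books)

Result:
MAX(sold)
---------
33694    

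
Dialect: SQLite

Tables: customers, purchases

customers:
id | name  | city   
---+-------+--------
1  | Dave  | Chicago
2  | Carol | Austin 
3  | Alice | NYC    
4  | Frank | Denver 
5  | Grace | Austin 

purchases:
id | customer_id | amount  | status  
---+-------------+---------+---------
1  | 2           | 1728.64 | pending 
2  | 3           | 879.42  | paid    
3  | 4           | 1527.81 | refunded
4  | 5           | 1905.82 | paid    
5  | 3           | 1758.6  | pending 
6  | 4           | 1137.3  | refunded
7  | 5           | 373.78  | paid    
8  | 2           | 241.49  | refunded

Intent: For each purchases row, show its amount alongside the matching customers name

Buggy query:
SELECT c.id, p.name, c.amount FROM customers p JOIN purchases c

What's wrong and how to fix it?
Bug: JOIN with no ON clause produces a cartesian product; every purchases row pairs with every customers row

Fix: Specify the join condition linking the foreign key to the parent id

Corrected query:
SELECT c.id, p.name, c.amount FROM customers p JOIN purchases c ON c.customer_id = p.id

Result:
id | name  | amount 
---+-------+--------
1  | Carol | 1728.64
2  | Alice | 879.42 
3  | Frank | 1527.81
4  | Grace | 1905.82
5  | Alice | 1758.6 
6  | Frank | 1137.3 
7  | Grace | 373.78 
8  | Carol | 241.49 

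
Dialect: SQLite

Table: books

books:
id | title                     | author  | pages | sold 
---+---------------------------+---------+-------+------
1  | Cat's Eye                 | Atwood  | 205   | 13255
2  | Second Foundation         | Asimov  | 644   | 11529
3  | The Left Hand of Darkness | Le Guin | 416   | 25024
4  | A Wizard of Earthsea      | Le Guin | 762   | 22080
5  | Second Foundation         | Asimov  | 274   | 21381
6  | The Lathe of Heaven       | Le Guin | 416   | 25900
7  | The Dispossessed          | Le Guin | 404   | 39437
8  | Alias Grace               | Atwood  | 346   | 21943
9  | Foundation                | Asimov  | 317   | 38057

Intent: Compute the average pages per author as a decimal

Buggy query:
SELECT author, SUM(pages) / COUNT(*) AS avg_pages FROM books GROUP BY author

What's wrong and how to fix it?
Bug: Both operands are integers, so '/' performs integer division and truncates

Fix: Multiply by 1.0 (or CAST to REAL) to force floating-point division

Corrected query:
SELECT author, SUM(pages) * 1.0 / COUNT(*) AS avg_pages FROM books GROUP BY author

Result:
author  | avg_pages 
--------+-----------
Asimov  | 411.666667
Atwood  | 275.5     
Le Guin | 499.5     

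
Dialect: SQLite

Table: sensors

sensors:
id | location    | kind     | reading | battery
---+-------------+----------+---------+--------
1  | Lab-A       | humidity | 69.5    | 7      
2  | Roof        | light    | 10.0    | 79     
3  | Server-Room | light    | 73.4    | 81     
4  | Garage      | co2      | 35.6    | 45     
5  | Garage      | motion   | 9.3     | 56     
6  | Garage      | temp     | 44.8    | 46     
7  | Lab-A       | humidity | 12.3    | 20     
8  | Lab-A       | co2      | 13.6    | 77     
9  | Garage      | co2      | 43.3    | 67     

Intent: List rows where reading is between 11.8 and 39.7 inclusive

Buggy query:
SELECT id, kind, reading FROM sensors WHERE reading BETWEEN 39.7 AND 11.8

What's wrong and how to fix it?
Bug: The bounds are reversed; BETWEEN a AND b requires a <= b to match anything

Fix: Write BETWEEN 11.8 AND 39.7

Corrected query:
SELECT id, kind, reading FROM sensors WHERE reading BETWEEN 11.8 AND 39.7

Result:
id | kind     | reading
---+----------+--------
4  | co2      | 35.6   
7  | humidity | 12.3   
8  | co2      | 13.6   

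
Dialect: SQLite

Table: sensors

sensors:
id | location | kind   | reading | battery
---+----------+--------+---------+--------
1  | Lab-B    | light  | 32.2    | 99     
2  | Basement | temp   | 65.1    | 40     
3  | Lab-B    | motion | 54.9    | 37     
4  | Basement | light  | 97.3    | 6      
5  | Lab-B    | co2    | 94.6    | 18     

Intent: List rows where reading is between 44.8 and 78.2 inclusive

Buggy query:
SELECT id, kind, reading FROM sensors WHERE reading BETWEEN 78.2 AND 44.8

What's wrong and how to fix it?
Bug: The bounds are reversed; BETWEEN a AND b requires a <= b to match anything

Fix: Swap the bounds so the smaller value comes first

Corrected query:
SELECT id, kind, reading FROM sensors WHERE reading BETWEEN 44.8 AND 78.2

Result:
id | kind   | reading
---+--------+--------
2  | temp   | 65.1   
3  | motion | 54.9   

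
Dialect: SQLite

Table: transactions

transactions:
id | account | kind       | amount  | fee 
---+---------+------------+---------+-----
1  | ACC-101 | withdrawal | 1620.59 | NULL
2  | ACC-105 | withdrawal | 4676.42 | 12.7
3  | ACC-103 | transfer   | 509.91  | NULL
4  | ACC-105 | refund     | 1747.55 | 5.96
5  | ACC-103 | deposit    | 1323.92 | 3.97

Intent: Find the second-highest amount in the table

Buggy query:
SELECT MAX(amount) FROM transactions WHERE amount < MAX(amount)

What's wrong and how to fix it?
Bug: The inner MAX is an aggregate inside WHERE, which is not allowed

Fix: Compute the overall MAX in a subquery, then take MAX of rows below it

Corrected query:
SELECT MAX(amount) FROM transactions WHERE amount < (SELECT MAX(amount) FROM transactions)

Result:
MAX(amount)
-----------
1747.55    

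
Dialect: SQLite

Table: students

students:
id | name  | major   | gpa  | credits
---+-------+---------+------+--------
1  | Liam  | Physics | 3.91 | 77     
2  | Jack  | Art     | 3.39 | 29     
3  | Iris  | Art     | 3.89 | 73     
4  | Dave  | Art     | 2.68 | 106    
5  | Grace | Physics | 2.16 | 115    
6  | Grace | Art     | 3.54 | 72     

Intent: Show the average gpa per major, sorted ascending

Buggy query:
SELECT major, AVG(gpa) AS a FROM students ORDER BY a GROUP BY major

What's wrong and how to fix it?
Bug: GROUP BY must precede ORDER BY

Fix: Reorder: SELECT … FROM … GROUP BY … ORDER BY …

Corrected query:
SELECT major, AVG(gpa) AS a FROM students GROUP BY major ORDER BY a

Result:
major   | a    
--------+------
Physics | 3.035
Art     | 3.375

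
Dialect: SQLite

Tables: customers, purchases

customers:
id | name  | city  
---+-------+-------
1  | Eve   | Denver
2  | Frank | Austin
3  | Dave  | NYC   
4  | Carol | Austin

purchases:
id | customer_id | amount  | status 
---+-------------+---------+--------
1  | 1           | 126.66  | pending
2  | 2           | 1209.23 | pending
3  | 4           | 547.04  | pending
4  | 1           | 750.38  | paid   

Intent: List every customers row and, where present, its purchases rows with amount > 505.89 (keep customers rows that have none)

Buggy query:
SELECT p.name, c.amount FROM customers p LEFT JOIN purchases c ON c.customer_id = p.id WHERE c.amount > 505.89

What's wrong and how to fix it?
Bug: A WHERE condition on the right-hand table after LEFT JOIN drops unmatched parents

Fix: Move the right-table condition into the ON clause so unmatched parents are kept

Corrected query:
SELECT p.name, c.amount FROM customers p LEFT JOIN purchases c ON c.customer_id = p.id AND c.amount > 505.89

Result:
name  | amount 
------+--------
Eve   | 750.38 
Frank | 1209.23
Dave  | NULL   
Carol | 547.04 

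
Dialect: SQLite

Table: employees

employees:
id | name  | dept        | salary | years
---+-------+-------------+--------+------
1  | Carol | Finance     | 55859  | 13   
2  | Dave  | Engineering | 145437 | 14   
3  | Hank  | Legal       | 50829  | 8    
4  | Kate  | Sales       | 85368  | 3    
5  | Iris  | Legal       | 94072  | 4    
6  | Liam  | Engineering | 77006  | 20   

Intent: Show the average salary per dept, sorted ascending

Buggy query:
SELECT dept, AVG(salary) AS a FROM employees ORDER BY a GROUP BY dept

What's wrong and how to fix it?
Bug: ORDER BY appears before GROUP BY; SQL clause order requires GROUP BY first

Fix: Move ORDER BY to the end, after GROUP BY

Corrected query:
SELECT dept, AVG(salary) AS a FROM employees GROUP BY dept ORDER BY a

Result:
dept        | a       
------------+---------
Finance     | 55859   
Legal       | 72450.5 
Sales       | 85368   
Engineering | 111221.5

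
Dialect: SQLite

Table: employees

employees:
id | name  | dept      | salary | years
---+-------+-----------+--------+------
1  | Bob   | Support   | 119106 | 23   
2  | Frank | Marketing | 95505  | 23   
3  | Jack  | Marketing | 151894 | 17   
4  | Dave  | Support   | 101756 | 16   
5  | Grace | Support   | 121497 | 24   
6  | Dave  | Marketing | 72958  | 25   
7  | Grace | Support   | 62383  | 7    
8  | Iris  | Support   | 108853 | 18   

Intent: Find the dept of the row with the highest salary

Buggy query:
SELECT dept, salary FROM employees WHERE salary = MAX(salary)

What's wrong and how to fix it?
Bug: MAX(salary) is an aggregate and cannot be used directly in WHERE

Fix: Use a subquery: WHERE salary = (SELECT MAX(salary) FROM employees)

Corrected query:
SELECT dept, salary FROM employees WHERE salary = (SELECT MAX(salary) FROM employees)

Result:
dept      | salary
----------+-------
Marketing | 151894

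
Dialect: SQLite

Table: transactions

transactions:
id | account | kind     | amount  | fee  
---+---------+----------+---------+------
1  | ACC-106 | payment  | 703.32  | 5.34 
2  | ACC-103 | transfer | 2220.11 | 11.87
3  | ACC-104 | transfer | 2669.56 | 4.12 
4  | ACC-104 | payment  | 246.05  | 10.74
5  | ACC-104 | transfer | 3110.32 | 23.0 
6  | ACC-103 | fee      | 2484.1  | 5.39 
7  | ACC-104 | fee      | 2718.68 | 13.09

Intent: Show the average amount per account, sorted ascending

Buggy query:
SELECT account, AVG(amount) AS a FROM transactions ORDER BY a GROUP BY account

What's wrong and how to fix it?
Bug: GROUP BY must precede ORDER BY

Fix: Reorder: SELECT … FROM … GROUP BY … ORDER BY …

Corrected query:
SELECT account, AVG(amount) AS a FROM transactions GROUP BY account ORDER BY a

Result:
account | a        
--------+----------
ACC-106 | 703.32   
ACC-104 | 2186.1525
ACC-103 | 2352.105 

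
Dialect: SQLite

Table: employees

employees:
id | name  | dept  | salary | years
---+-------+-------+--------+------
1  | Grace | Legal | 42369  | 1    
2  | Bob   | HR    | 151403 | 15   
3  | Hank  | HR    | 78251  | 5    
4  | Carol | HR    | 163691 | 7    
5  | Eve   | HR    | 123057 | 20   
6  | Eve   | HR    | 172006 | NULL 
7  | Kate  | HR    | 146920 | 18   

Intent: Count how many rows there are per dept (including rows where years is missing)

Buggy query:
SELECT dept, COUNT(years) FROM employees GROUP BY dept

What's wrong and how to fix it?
Bug: COUNT(years) skips NULLs, so groups with missing years are undercounted

Fix: Replace COUNT(years) with COUNT(*)

Corrected query:
SELECT dept, COUNT(*) FROM employees GROUP BY dept

Result:
dept  | COUNT(*)
------+---------
HR    | 6       
Legal | 1       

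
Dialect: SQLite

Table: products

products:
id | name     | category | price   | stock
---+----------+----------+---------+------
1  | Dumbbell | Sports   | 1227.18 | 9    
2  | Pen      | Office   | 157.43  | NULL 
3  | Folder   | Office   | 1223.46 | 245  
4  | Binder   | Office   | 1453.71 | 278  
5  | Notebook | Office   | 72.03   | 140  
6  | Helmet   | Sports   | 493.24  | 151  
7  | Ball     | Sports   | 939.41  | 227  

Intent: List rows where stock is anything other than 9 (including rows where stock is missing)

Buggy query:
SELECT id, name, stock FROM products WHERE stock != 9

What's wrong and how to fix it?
Bug: 'stock != 9' is unknown when stock is NULL, so NULL rows are silently excluded

Fix: Handle NULL separately with IS NULL alongside the inequality

Corrected query:
SELECT id, name, stock FROM products WHERE stock != 9 OR stock IS NULL

Result:
id | name     | stock
---+----------+------
2  | Pen      | NULL 
3  | Folder   | 245  
4  | Binder   | 278  
5  | Notebook | 140  
6  | Helmet   | 151  
7  | Ball     | 227  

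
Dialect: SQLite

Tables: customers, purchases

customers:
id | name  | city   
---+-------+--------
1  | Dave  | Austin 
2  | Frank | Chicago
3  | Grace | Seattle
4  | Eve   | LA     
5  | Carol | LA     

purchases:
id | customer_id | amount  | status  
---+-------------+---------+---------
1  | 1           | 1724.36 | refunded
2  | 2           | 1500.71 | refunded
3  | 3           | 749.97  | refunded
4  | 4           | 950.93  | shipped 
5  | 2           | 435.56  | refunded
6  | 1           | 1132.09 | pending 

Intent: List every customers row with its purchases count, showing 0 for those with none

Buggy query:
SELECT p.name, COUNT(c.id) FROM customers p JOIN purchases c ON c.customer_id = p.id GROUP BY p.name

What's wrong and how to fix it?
Bug: INNER JOIN drops customers rows that have no matching purchases rows

Fix: Use LEFT JOIN so parents without children still appear (COUNT(c.id) gives 0)

Corrected query:
SELECT p.name, COUNT(c.id) FROM customers p LEFT JOIN purchases c ON c.customer_id = p.id GROUP BY p.name

Result:
name  | COUNT(c.id)
------+------------
Carol | 0          
Dave  | 2          
Eve   | 1          
Frank | 2          
Grace | 1          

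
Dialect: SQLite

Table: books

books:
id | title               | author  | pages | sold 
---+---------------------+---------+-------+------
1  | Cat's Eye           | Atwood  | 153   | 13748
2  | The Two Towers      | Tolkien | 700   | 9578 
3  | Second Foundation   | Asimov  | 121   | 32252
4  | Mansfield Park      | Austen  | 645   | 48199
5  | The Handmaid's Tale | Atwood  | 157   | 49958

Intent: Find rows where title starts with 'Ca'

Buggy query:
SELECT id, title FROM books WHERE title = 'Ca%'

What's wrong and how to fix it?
Bug: '=' compares the literal string including the % character; pattern matching needs LIKE

Fix: Replace '=' with LIKE so 'Ca%' is treated as a pattern

Corrected query:
SELECT id, title FROM books WHERE title LIKE 'Ca%'

Result:
id | title    
---+----------
1  | Cat's Eye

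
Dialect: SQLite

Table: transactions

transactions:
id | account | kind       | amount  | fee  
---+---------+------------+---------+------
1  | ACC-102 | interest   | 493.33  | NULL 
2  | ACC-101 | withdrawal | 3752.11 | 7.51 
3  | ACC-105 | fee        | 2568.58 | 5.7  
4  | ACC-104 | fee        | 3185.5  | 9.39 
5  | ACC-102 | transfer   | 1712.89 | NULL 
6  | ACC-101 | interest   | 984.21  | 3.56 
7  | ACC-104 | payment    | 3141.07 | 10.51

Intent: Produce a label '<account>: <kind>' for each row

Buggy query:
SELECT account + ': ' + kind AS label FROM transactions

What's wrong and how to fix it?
Bug: SQLite uses || for string concatenation; + coerces text to numbers (yielding 0)

Fix: Replace + with || to concatenate text

Corrected query:
SELECT account || ': ' || kind AS label FROM transactions

Result:
label              
-------------------
ACC-102: interest  
ACC-101: withdrawal
ACC-105: fee       
ACC-104: fee       
ACC-102: transfer  
ACC-101: interest  
ACC-104: payment   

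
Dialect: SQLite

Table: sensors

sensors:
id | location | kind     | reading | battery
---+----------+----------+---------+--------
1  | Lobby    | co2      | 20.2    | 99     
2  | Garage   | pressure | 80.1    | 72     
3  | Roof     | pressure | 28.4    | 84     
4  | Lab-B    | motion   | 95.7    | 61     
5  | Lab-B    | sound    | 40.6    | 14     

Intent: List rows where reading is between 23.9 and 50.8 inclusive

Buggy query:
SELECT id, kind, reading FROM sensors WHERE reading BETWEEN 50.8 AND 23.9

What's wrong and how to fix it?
Bug: BETWEEN expects the lower bound first; with 50.8 AND 23.9 the range is empty

Fix: Swap the bounds so the smaller value comes first

Corrected query:
SELECT id, kind, reading FROM sensors WHERE reading BETWEEN 23.9 AND 50.8

Result:
id | kind     | reading
---+----------+--------
3  | pressure | 28.4   
5  | sound    | 40.6   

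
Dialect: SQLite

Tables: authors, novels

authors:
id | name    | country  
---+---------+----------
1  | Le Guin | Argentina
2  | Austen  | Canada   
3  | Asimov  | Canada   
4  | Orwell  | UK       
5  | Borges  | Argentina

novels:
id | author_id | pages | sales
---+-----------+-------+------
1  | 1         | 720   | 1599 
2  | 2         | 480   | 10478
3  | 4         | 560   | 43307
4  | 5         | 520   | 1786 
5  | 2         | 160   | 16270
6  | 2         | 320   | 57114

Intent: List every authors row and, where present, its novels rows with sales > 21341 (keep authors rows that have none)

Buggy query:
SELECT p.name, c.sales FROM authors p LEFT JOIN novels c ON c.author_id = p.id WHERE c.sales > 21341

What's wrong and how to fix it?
Bug: A WHERE condition on the right-hand table after LEFT JOIN drops unmatched parents

Fix: Put 'c.sales > 21341' in the JOIN's ON clause instead of WHERE

Corrected query:
SELECT p.name, c.sales FROM authors p LEFT JOIN novels c ON c.author_id = p.id AND c.sales > 21341

Result:
name    | sales
--------+------
Le Guin | NULL 
Austen  | 57114
Asimov  | NULL 
Orwell  | 43307
Borges  | NULL 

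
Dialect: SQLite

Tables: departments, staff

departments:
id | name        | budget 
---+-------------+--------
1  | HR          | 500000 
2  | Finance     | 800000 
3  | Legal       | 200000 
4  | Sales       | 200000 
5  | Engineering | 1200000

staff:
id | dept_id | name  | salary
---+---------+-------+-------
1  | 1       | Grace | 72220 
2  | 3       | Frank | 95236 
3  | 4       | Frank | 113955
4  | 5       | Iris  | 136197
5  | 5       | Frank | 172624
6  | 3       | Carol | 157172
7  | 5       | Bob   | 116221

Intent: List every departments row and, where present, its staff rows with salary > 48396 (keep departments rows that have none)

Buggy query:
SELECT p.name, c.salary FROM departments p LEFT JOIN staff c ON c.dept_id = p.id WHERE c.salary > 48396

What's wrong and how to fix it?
Bug: Filtering c.salary in WHERE discards the NULL rows produced by LEFT JOIN, turning it into an inner join

Fix: Put 'c.salary > 48396' in the JOIN's ON clause instead of WHERE

Corrected query:
SELECT p.name, c.salary FROM departments p LEFT JOIN staff c ON c.dept_id = p.id AND c.salary > 48396

Result:
name        | salary
------------+-------
HR          | 72220 
Finance     | NULL  
Legal       | 95236 
Legal       | 157172
Sales       | 113955
Engineering | 116221
Engineering | 136197
Engineering | 172624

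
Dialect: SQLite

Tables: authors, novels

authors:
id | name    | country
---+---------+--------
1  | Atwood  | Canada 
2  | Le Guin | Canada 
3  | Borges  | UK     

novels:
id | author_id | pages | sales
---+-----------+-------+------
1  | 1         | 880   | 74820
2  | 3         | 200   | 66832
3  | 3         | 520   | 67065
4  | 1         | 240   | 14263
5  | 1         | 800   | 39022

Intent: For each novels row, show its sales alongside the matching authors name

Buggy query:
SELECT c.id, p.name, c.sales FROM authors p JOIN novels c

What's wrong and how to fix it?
Bug: JOIN with no ON clause produces a cartesian product; every novels row pairs with every authors row

Fix: Add ON c.author_id = p.id to the JOIN

Corrected query:
SELECT c.id, p.name, c.sales FROM authors p JOIN novels c ON c.author_id = p.id

Result:
id | name   | sales
---+--------+------
1  | Atwood | 74820
2  | Borges | 66832
3  | Borges | 67065
4  | Atwood | 14263
5  | Atwood | 39022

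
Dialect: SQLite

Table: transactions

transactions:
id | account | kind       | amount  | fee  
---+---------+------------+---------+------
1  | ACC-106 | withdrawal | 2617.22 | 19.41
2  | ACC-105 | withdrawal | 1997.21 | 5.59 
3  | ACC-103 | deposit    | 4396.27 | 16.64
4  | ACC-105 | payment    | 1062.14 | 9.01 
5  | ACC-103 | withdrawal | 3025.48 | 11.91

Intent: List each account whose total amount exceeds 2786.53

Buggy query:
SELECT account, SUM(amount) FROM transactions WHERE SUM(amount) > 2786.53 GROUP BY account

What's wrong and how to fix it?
Bug: Aggregate functions cannot appear in a WHERE clause

Fix: Use HAVING (which filters groups after aggregation) instead of WHERE

Corrected query:
SELECT account, SUM(amount) FROM transactions GROUP BY account HAVING SUM(amount) > 2786.53

Result:
account | SUM(amount)
--------+------------
ACC-103 | 7421.75    
ACC-105 | 3059.35    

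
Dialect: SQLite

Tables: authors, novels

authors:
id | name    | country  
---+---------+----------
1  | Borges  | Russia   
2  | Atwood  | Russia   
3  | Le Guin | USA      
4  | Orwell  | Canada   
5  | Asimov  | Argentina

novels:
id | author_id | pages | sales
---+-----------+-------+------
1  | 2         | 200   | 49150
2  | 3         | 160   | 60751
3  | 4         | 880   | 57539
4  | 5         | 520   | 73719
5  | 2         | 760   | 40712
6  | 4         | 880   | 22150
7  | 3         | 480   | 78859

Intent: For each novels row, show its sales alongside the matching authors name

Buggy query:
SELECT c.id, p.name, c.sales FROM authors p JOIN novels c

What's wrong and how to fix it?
Bug: Missing join condition: each novels row is matched to all authors rows instead of just its own

Fix: Add ON c.author_id = p.id to the JOIN

Corrected query:
SELECT c.id, p.name, c.sales FROM authors p JOIN novels c ON c.author_id = p.id

Result:
id | name    | sales
---+---------+------
1  | Atwood  | 49150
2  | Le Guin | 60751
3  | Orwell  | 57539
4  | Asimov  | 73719
5  | Atwood  | 40712
6  | Orwell  | 22150
7  | Le Guin | 78859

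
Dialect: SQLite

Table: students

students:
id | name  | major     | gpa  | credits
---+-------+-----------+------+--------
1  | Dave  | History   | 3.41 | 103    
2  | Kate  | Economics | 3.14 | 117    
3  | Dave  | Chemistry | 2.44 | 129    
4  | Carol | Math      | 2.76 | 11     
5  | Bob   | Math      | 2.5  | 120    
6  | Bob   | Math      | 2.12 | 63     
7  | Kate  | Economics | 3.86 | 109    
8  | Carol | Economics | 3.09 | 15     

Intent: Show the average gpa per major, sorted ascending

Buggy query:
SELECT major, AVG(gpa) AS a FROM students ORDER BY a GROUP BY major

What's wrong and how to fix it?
Bug: ORDER BY appears before GROUP BY; SQL clause order requires GROUP BY first

Fix: Reorder: SELECT … FROM … GROUP BY … ORDER BY …

Corrected query:
SELECT major, AVG(gpa) AS a FROM students GROUP BY major ORDER BY a

Result:
major     | a       
----------+---------
Chemistry | 2.44    
Math      | 2.46    
Economics | 3.363333
History   | 3.41    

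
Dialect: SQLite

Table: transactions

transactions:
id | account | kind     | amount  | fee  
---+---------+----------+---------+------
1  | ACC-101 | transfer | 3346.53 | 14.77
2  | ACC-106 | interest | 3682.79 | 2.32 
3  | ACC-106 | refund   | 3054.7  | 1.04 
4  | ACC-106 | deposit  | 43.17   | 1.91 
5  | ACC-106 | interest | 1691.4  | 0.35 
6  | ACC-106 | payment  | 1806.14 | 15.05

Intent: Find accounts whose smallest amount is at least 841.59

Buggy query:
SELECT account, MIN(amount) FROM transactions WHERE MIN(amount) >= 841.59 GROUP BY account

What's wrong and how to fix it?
Bug: Aggregates like MIN are computed per group after WHERE runs

Fix: Use HAVING for the per-group MIN condition

Corrected query:
SELECT account, MIN(amount) FROM transactions GROUP BY account HAVING MIN(amount) >= 841.59

Result:
account | MIN(amount)
--------+------------
ACC-101 | 3346.53    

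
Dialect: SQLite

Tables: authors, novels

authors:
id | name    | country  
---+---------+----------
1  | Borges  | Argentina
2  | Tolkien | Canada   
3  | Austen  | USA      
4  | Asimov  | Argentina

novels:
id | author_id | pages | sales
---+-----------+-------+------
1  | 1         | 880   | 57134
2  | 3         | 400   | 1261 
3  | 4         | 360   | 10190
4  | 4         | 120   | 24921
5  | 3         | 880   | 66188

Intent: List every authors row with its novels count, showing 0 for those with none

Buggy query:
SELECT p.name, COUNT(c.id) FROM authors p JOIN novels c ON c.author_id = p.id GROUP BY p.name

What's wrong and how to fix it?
Bug: An inner join excludes parents with zero children

Fix: Use LEFT JOIN so parents without children still appear (COUNT(c.id) gives 0)

Corrected query:
SELECT p.name, COUNT(c.id) FROM authors p LEFT JOIN novels c ON c.author_id = p.id GROUP BY p.name

Result:
name    | COUNT(c.id)
--------+------------
Asimov  | 2          
Austen  | 2          
Borges  | 1          
Tolkien | 0          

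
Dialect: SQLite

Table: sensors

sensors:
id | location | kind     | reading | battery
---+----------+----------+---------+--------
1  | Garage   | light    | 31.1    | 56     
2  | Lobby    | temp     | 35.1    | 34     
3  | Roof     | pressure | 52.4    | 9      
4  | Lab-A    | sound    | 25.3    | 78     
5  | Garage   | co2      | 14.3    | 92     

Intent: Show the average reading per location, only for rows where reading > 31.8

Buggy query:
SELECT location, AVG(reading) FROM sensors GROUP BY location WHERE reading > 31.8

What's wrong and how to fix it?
Bug: WHERE cannot follow GROUP BY

Fix: Move the WHERE clause before GROUP BY

Corrected query:
SELECT location, AVG(reading) FROM sensors WHERE reading > 31.8 GROUP BY location

Result:
location | AVG(reading)
---------+-------------
Lobby    | 35.1        
Roof     | 52.4        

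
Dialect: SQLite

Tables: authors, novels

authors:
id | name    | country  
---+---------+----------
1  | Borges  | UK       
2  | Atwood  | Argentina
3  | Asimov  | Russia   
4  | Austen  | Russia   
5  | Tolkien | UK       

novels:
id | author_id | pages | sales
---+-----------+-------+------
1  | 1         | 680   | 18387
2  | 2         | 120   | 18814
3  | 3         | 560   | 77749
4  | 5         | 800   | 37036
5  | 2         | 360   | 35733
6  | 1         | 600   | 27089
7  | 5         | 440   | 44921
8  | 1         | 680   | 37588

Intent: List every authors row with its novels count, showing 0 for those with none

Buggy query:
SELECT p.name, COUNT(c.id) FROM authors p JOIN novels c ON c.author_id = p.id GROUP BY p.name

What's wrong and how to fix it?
Bug: An inner join excludes parents with zero children

Fix: Use LEFT JOIN so parents without children still appear (COUNT(c.id) gives 0)

Corrected query:
SELECT p.name, COUNT(c.id) FROM authors p LEFT JOIN novels c ON c.author_id = p.id GROUP BY p.name

Result:
name    | COUNT(c.id)
--------+------------
Asimov  | 1          
Atwood  | 2          
Austen  | 0          
Borges  | 3          
Tolkien | 2          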